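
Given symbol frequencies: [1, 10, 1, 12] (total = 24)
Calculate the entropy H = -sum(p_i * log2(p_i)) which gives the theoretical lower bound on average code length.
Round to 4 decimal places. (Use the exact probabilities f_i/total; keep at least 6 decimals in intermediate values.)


Per-symbol terms -p_i * log2(p_i) with p_i = f_i/24:
  p = 1/24 = 0.041667: log2(p) = -4.584963, -p*log2(p) = 0.191040
  p = 10/24 = 0.416667: log2(p) = -1.263034, -p*log2(p) = 0.526264
  p = 1/24 = 0.041667: log2(p) = -4.584963, -p*log2(p) = 0.191040
  p = 12/24 = 0.500000: log2(p) = -1.000000, -p*log2(p) = 0.500000
H = 0.191040 + 0.526264 + 0.191040 + 0.500000 = 1.408344

H = 1.4083 bits/symbol


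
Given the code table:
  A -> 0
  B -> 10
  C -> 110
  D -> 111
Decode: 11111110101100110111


Decoding:
111 -> D
111 -> D
10 -> B
10 -> B
110 -> C
0 -> A
110 -> C
111 -> D


Result: DDBBCACD


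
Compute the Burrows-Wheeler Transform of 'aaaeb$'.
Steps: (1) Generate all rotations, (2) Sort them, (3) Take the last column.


Rotations (sorted):
  0: $aaaeb -> last char: b
  1: aaaeb$ -> last char: $
  2: aaeb$a -> last char: a
  3: aeb$aa -> last char: a
  4: b$aaae -> last char: e
  5: eb$aaa -> last char: a


BWT = b$aaea


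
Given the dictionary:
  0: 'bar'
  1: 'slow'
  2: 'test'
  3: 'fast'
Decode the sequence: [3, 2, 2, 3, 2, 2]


Look up each index in the dictionary:
  3 -> 'fast'
  2 -> 'test'
  2 -> 'test'
  3 -> 'fast'
  2 -> 'test'
  2 -> 'test'

Decoded: "fast test test fast test test"


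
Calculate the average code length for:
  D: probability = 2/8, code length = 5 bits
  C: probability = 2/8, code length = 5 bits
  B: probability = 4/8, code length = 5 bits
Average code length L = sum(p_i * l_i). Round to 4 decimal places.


Weighted contributions p_i * l_i:
  D: (2/8) * 5 = 10/8
  C: (2/8) * 5 = 10/8
  B: (4/8) * 5 = 20/8
Sum = (10 + 10 + 20)/8 = 40/8

L = 40/8 = 5.0000 bits/symbol


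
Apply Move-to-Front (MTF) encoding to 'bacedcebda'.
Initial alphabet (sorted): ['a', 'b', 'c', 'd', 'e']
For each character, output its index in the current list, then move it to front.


MTF encoding:
'b': index 1 in ['a', 'b', 'c', 'd', 'e'] -> ['b', 'a', 'c', 'd', 'e']
'a': index 1 in ['b', 'a', 'c', 'd', 'e'] -> ['a', 'b', 'c', 'd', 'e']
'c': index 2 in ['a', 'b', 'c', 'd', 'e'] -> ['c', 'a', 'b', 'd', 'e']
'e': index 4 in ['c', 'a', 'b', 'd', 'e'] -> ['e', 'c', 'a', 'b', 'd']
'd': index 4 in ['e', 'c', 'a', 'b', 'd'] -> ['d', 'e', 'c', 'a', 'b']
'c': index 2 in ['d', 'e', 'c', 'a', 'b'] -> ['c', 'd', 'e', 'a', 'b']
'e': index 2 in ['c', 'd', 'e', 'a', 'b'] -> ['e', 'c', 'd', 'a', 'b']
'b': index 4 in ['e', 'c', 'd', 'a', 'b'] -> ['b', 'e', 'c', 'd', 'a']
'd': index 3 in ['b', 'e', 'c', 'd', 'a'] -> ['d', 'b', 'e', 'c', 'a']
'a': index 4 in ['d', 'b', 'e', 'c', 'a'] -> ['a', 'd', 'b', 'e', 'c']


Output: [1, 1, 2, 4, 4, 2, 2, 4, 3, 4]


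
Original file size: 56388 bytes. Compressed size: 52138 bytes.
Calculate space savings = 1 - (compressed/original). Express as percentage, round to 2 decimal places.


ratio = compressed/original = 52138/56388 = 0.924629
savings = 1 - ratio = 1 - 0.924629 = 0.075371
as a percentage: 0.075371 * 100 = 7.54%

Space savings = 1 - 52138/56388 = 7.54%


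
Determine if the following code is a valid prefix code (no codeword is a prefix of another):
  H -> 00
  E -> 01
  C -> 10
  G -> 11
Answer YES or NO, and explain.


Checking each pair (does one codeword prefix another?):
  H='00' vs E='01': no prefix
  H='00' vs C='10': no prefix
  H='00' vs G='11': no prefix
  E='01' vs H='00': no prefix
  E='01' vs C='10': no prefix
  E='01' vs G='11': no prefix
  C='10' vs H='00': no prefix
  C='10' vs E='01': no prefix
  C='10' vs G='11': no prefix
  G='11' vs H='00': no prefix
  G='11' vs E='01': no prefix
  G='11' vs C='10': no prefix
No violation found over all pairs.

YES -- this is a valid prefix code. No codeword is a prefix of any other codeword.


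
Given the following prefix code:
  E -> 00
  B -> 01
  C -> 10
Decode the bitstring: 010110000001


Decoding step by step:
Bits 01 -> B
Bits 01 -> B
Bits 10 -> C
Bits 00 -> E
Bits 00 -> E
Bits 01 -> B


Decoded message: BBCEEB


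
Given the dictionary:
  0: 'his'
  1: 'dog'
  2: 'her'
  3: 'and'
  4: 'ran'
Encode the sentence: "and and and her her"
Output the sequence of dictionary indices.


Look up each word in the dictionary:
  'and' -> 3
  'and' -> 3
  'and' -> 3
  'her' -> 2
  'her' -> 2

Encoded: [3, 3, 3, 2, 2]


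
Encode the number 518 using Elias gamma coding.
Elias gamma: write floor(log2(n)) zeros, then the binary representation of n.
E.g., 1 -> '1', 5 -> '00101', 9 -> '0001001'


num_bits = floor(log2(518)) + 1 = 10
leading_zeros = num_bits - 1 = 9
binary(518) = 1000000110

Elias gamma(518) = '000000000' + '1000000110' = 0000000001000000110 (19 bits)


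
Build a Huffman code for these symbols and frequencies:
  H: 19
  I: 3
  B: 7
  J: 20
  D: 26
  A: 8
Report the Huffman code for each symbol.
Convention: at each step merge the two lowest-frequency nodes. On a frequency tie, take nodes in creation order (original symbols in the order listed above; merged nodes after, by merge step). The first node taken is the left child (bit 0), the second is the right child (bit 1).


Huffman tree construction:
Step 1: Merge I(3) + B(7) = 10
Step 2: Merge A(8) + (I+B)(10) = 18
Step 3: Merge (A+(I+B))(18) + H(19) = 37
Step 4: Merge J(20) + D(26) = 46
Step 5: Merge ((A+(I+B))+H)(37) + (J+D)(46) = 83
Read each symbol's code off the tree from the root (left child = 0, right child = 1).

Codes:
  H: 01 (length 2)
  I: 0010 (length 4)
  B: 0011 (length 4)
  J: 10 (length 2)
  D: 11 (length 2)
  A: 000 (length 3)
Average code length: 194/83 = 2.3373 bits/symbol


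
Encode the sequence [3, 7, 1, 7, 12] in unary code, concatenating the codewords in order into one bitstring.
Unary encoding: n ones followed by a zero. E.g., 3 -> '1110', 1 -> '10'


Encode each number as n ones followed by a terminating 0:
  3 -> 1110 (4 bits)
  7 -> 11111110 (8 bits)
  1 -> 10 (2 bits)
  7 -> 11111110 (8 bits)
  12 -> 1111111111110 (13 bits)
Total length = 4 + 8 + 2 + 8 + 13 = 35 bits.

Unary([3, 7, 1, 7, 12]) = 11101111111010111111101111111111110 (35 bits)


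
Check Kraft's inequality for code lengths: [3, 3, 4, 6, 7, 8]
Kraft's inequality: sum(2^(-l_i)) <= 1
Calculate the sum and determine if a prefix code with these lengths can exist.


Sum = 2^(-3) + 2^(-3) + 2^(-4) + 2^(-6) + 2^(-7) + 2^(-8)
    = 0.125 + 0.125 + 0.0625 + 0.015625 + 0.0078125 + 0.00390625
    = 87/256 = 0.33984375
Since 0.33984375 <= 1, Kraft's inequality IS satisfied.
A prefix code with these lengths CAN exist.

Kraft sum = 0.33984375. Satisfied.


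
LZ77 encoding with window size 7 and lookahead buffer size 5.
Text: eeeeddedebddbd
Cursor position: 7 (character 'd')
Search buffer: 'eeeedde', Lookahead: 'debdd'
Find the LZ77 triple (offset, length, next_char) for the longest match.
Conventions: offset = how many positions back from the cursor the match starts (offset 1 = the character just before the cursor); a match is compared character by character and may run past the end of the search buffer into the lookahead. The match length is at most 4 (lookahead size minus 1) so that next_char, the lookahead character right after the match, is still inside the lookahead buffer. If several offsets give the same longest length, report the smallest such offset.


Try each offset into the search buffer:
  offset=1 (pos 6, char 'e'): match length 0
  offset=2 (pos 5, char 'd'): match length 2
  offset=3 (pos 4, char 'd'): match length 1
  offset=4 (pos 3, char 'e'): match length 0
  offset=5 (pos 2, char 'e'): match length 0
  offset=6 (pos 1, char 'e'): match length 0
  offset=7 (pos 0, char 'e'): match length 0
Longest match has length 2 at offset 2.
next_char = character at position 7 + 2 = 9 -> 'b'

Best match: offset=2, length=2 (matching 'de' starting at position 5)
LZ77 triple: (2, 2, 'b')


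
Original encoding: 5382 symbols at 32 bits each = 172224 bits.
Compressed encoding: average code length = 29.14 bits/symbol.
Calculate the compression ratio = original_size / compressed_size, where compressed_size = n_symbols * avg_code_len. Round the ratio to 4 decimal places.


original_size = n_symbols * orig_bits = 5382 * 32 = 172224 bits
compressed_size = n_symbols * avg_code_len = 5382 * 29.14 = 156831.48 bits
ratio = original_size / compressed_size = 172224 / 156831.48 = 1.0981

Compression ratio = 1.0981


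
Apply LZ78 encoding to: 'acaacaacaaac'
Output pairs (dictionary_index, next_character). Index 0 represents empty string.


LZ78 encoding steps:
Dictionary: {0: ''}
Step 1: w='' (idx 0), next='a' -> output (0, 'a'), add 'a' as idx 1
Step 2: w='' (idx 0), next='c' -> output (0, 'c'), add 'c' as idx 2
Step 3: w='a' (idx 1), next='a' -> output (1, 'a'), add 'aa' as idx 3
Step 4: w='c' (idx 2), next='a' -> output (2, 'a'), add 'ca' as idx 4
Step 5: w='a' (idx 1), next='c' -> output (1, 'c'), add 'ac' as idx 5
Step 6: w='aa' (idx 3), next='a' -> output (3, 'a'), add 'aaa' as idx 6
Step 7: w='c' (idx 2), end of input -> output (2, '')


Encoded: [(0, 'a'), (0, 'c'), (1, 'a'), (2, 'a'), (1, 'c'), (3, 'a'), (2, '')]


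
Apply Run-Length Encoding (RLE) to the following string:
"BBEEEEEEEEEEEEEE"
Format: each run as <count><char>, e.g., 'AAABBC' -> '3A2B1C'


Scanning runs left to right:
  i=0: run of 'B' x 2 -> '2B'
  i=2: run of 'E' x 14 -> '14E'

RLE = 2B14E


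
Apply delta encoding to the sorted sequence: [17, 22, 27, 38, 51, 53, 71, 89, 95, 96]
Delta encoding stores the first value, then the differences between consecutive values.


First value: 17
Deltas:
  22 - 17 = 5
  27 - 22 = 5
  38 - 27 = 11
  51 - 38 = 13
  53 - 51 = 2
  71 - 53 = 18
  89 - 71 = 18
  95 - 89 = 6
  96 - 95 = 1


Delta encoded: [17, 5, 5, 11, 13, 2, 18, 18, 6, 1]


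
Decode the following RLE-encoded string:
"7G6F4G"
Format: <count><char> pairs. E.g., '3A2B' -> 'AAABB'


Expanding each <count><char> pair:
  7G -> 'GGGGGGG'
  6F -> 'FFFFFF'
  4G -> 'GGGG'

Decoded = GGGGGGGFFFFFFGGGG


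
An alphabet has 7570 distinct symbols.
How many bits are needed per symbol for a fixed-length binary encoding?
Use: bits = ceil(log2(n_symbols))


log2(7570) = 12.8861
Bracket: 2^12 = 4096 < 7570 <= 2^13 = 8192
So ceil(log2(7570)) = 13

bits = ceil(log2(7570)) = ceil(12.8861) = 13 bits


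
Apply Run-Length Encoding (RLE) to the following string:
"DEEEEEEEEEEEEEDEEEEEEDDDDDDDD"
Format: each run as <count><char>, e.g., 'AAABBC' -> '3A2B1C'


Scanning runs left to right:
  i=0: run of 'D' x 1 -> '1D'
  i=1: run of 'E' x 13 -> '13E'
  i=14: run of 'D' x 1 -> '1D'
  i=15: run of 'E' x 6 -> '6E'
  i=21: run of 'D' x 8 -> '8D'

RLE = 1D13E1D6E8D


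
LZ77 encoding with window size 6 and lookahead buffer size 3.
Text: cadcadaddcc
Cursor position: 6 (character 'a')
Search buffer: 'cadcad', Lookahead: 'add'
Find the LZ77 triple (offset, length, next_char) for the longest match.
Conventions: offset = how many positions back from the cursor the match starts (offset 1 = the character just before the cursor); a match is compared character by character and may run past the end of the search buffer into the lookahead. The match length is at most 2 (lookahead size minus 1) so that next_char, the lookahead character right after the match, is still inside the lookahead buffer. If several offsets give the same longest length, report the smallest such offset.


Try each offset into the search buffer:
  offset=1 (pos 5, char 'd'): match length 0
  offset=2 (pos 4, char 'a'): match length 2
  offset=3 (pos 3, char 'c'): match length 0
  offset=4 (pos 2, char 'd'): match length 0
  offset=5 (pos 1, char 'a'): match length 2
  offset=6 (pos 0, char 'c'): match length 0
Longest match has length 2, found at offsets 2, 5; take the smallest, offset 2.
next_char = character at position 6 + 2 = 8 -> 'd'

Best match: offset=2, length=2 (matching 'ad' starting at position 4)
LZ77 triple: (2, 2, 'd')


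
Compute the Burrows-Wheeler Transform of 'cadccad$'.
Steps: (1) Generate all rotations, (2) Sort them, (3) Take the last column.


Rotations (sorted):
  0: $cadccad -> last char: d
  1: ad$cadcc -> last char: c
  2: adccad$c -> last char: c
  3: cad$cadc -> last char: c
  4: cadccad$ -> last char: $
  5: ccad$cad -> last char: d
  6: d$cadcca -> last char: a
  7: dccad$ca -> last char: a


BWT = dccc$daa


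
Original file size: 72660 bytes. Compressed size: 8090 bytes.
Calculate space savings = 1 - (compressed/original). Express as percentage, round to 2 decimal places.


ratio = compressed/original = 8090/72660 = 0.11134
savings = 1 - ratio = 1 - 0.11134 = 0.88866
as a percentage: 0.88866 * 100 = 88.87%

Space savings = 1 - 8090/72660 = 88.87%


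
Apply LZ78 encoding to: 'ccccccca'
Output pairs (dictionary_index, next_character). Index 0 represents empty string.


LZ78 encoding steps:
Dictionary: {0: ''}
Step 1: w='' (idx 0), next='c' -> output (0, 'c'), add 'c' as idx 1
Step 2: w='c' (idx 1), next='c' -> output (1, 'c'), add 'cc' as idx 2
Step 3: w='cc' (idx 2), next='c' -> output (2, 'c'), add 'ccc' as idx 3
Step 4: w='c' (idx 1), next='a' -> output (1, 'a'), add 'ca' as idx 4


Encoded: [(0, 'c'), (1, 'c'), (2, 'c'), (1, 'a')]


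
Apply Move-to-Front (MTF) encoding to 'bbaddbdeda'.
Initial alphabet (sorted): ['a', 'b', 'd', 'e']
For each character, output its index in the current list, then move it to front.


MTF encoding:
'b': index 1 in ['a', 'b', 'd', 'e'] -> ['b', 'a', 'd', 'e']
'b': index 0 in ['b', 'a', 'd', 'e'] -> ['b', 'a', 'd', 'e']
'a': index 1 in ['b', 'a', 'd', 'e'] -> ['a', 'b', 'd', 'e']
'd': index 2 in ['a', 'b', 'd', 'e'] -> ['d', 'a', 'b', 'e']
'd': index 0 in ['d', 'a', 'b', 'e'] -> ['d', 'a', 'b', 'e']
'b': index 2 in ['d', 'a', 'b', 'e'] -> ['b', 'd', 'a', 'e']
'd': index 1 in ['b', 'd', 'a', 'e'] -> ['d', 'b', 'a', 'e']
'e': index 3 in ['d', 'b', 'a', 'e'] -> ['e', 'd', 'b', 'a']
'd': index 1 in ['e', 'd', 'b', 'a'] -> ['d', 'e', 'b', 'a']
'a': index 3 in ['d', 'e', 'b', 'a'] -> ['a', 'd', 'e', 'b']


Output: [1, 0, 1, 2, 0, 2, 1, 3, 1, 3]


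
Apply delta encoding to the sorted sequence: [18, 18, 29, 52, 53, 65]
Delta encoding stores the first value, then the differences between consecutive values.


First value: 18
Deltas:
  18 - 18 = 0
  29 - 18 = 11
  52 - 29 = 23
  53 - 52 = 1
  65 - 53 = 12


Delta encoded: [18, 0, 11, 23, 1, 12]


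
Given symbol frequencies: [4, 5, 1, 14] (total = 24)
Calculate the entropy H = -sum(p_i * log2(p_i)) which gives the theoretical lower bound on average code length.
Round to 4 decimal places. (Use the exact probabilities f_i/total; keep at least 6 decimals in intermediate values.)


Per-symbol terms -p_i * log2(p_i) with p_i = f_i/24:
  p = 4/24 = 0.166667: log2(p) = -2.584963, -p*log2(p) = 0.430827
  p = 5/24 = 0.208333: log2(p) = -2.263034, -p*log2(p) = 0.471466
  p = 1/24 = 0.041667: log2(p) = -4.584963, -p*log2(p) = 0.191040
  p = 14/24 = 0.583333: log2(p) = -0.777608, -p*log2(p) = 0.453604
H = 0.430827 + 0.471466 + 0.191040 + 0.453604 = 1.546937

H = 1.5469 bits/symbol


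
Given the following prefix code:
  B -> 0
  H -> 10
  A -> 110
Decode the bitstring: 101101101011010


Decoding step by step:
Bits 10 -> H
Bits 110 -> A
Bits 110 -> A
Bits 10 -> H
Bits 110 -> A
Bits 10 -> H


Decoded message: HAAHAH


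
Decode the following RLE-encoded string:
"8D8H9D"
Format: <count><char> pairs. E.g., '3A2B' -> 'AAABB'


Expanding each <count><char> pair:
  8D -> 'DDDDDDDD'
  8H -> 'HHHHHHHH'
  9D -> 'DDDDDDDDD'

Decoded = DDDDDDDDHHHHHHHHDDDDDDDDD


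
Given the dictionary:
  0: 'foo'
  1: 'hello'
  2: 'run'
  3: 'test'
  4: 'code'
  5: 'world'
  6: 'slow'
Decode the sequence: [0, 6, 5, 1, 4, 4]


Look up each index in the dictionary:
  0 -> 'foo'
  6 -> 'slow'
  5 -> 'world'
  1 -> 'hello'
  4 -> 'code'
  4 -> 'code'

Decoded: "foo slow world hello code code"


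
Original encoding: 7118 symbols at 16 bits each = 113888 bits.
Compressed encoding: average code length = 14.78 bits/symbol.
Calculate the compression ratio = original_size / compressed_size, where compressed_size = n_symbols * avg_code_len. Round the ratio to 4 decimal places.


original_size = n_symbols * orig_bits = 7118 * 16 = 113888 bits
compressed_size = n_symbols * avg_code_len = 7118 * 14.78 = 105204.04 bits
ratio = original_size / compressed_size = 113888 / 105204.04 = 1.0825

Compression ratio = 1.0825


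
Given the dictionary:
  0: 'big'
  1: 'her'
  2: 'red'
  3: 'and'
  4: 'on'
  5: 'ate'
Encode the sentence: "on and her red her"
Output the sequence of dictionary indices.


Look up each word in the dictionary:
  'on' -> 4
  'and' -> 3
  'her' -> 1
  'red' -> 2
  'her' -> 1

Encoded: [4, 3, 1, 2, 1]


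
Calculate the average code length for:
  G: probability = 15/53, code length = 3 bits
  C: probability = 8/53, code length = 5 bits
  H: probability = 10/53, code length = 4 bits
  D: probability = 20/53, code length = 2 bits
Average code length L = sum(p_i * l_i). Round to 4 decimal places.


Weighted contributions p_i * l_i:
  G: (15/53) * 3 = 45/53
  C: (8/53) * 5 = 40/53
  H: (10/53) * 4 = 40/53
  D: (20/53) * 2 = 40/53
Sum = (45 + 40 + 40 + 40)/53 = 165/53

L = 165/53 = 3.1132 bits/symbol


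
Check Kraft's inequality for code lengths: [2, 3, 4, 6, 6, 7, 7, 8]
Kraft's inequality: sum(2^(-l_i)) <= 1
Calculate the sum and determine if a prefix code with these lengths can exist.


Sum = 2^(-2) + 2^(-3) + 2^(-4) + 2^(-6) + 2^(-6) + 2^(-7) + 2^(-7) + 2^(-8)
    = 0.25 + 0.125 + 0.0625 + 0.015625 + 0.015625 + 0.0078125 + 0.0078125 + 0.00390625
    = 125/256 = 0.48828125
Since 0.48828125 <= 1, Kraft's inequality IS satisfied.
A prefix code with these lengths CAN exist.

Kraft sum = 0.48828125. Satisfied.


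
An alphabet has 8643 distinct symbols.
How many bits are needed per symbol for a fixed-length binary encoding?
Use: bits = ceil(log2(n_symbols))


log2(8643) = 13.0773
Bracket: 2^13 = 8192 < 8643 <= 2^14 = 16384
So ceil(log2(8643)) = 14

bits = ceil(log2(8643)) = ceil(13.0773) = 14 bits


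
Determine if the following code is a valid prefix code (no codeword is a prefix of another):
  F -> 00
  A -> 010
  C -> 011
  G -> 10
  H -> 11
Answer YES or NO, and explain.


Checking each pair (does one codeword prefix another?):
  F='00' vs A='010': no prefix
  F='00' vs C='011': no prefix
  F='00' vs G='10': no prefix
  F='00' vs H='11': no prefix
  A='010' vs F='00': no prefix
  A='010' vs C='011': no prefix
  A='010' vs G='10': no prefix
  A='010' vs H='11': no prefix
  C='011' vs F='00': no prefix
  C='011' vs A='010': no prefix
  C='011' vs G='10': no prefix
  C='011' vs H='11': no prefix
  G='10' vs F='00': no prefix
  G='10' vs A='010': no prefix
  G='10' vs C='011': no prefix
  G='10' vs H='11': no prefix
  H='11' vs F='00': no prefix
  H='11' vs A='010': no prefix
  H='11' vs C='011': no prefix
  H='11' vs G='10': no prefix
No violation found over all pairs.

YES -- this is a valid prefix code. No codeword is a prefix of any other codeword.


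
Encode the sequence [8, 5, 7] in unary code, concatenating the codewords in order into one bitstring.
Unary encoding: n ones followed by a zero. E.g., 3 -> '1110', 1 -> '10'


Encode each number as n ones followed by a terminating 0:
  8 -> 111111110 (9 bits)
  5 -> 111110 (6 bits)
  7 -> 11111110 (8 bits)
Total length = 9 + 6 + 8 = 23 bits.

Unary([8, 5, 7]) = 11111111011111011111110 (23 bits)


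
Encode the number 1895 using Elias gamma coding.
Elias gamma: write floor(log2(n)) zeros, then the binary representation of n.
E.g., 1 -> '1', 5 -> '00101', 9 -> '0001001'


num_bits = floor(log2(1895)) + 1 = 11
leading_zeros = num_bits - 1 = 10
binary(1895) = 11101100111

Elias gamma(1895) = '0000000000' + '11101100111' = 000000000011101100111 (21 bits)


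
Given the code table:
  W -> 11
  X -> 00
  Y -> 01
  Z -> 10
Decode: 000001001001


Decoding:
00 -> X
00 -> X
01 -> Y
00 -> X
10 -> Z
01 -> Y


Result: XXYXZY


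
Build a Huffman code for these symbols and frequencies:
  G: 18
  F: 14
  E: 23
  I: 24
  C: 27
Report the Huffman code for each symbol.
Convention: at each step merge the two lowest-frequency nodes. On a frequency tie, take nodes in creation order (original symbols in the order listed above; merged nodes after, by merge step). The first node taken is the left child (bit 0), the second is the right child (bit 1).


Huffman tree construction:
Step 1: Merge F(14) + G(18) = 32
Step 2: Merge E(23) + I(24) = 47
Step 3: Merge C(27) + (F+G)(32) = 59
Step 4: Merge (E+I)(47) + (C+(F+G))(59) = 106
Read each symbol's code off the tree from the root (left child = 0, right child = 1).

Codes:
  G: 111 (length 3)
  F: 110 (length 3)
  E: 00 (length 2)
  I: 01 (length 2)
  C: 10 (length 2)
Average code length: 244/106 = 2.3019 bits/symbol


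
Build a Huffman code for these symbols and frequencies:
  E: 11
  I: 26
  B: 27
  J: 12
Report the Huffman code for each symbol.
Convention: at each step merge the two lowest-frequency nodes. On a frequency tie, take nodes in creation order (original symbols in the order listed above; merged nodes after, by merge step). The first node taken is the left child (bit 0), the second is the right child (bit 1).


Huffman tree construction:
Step 1: Merge E(11) + J(12) = 23
Step 2: Merge (E+J)(23) + I(26) = 49
Step 3: Merge B(27) + ((E+J)+I)(49) = 76
Read each symbol's code off the tree from the root (left child = 0, right child = 1).

Codes:
  E: 100 (length 3)
  I: 11 (length 2)
  B: 0 (length 1)
  J: 101 (length 3)
Average code length: 148/76 = 1.9474 bits/symbol


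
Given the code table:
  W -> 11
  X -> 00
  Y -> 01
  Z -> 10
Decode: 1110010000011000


Decoding:
11 -> W
10 -> Z
01 -> Y
00 -> X
00 -> X
01 -> Y
10 -> Z
00 -> X


Result: WZYXXYZX


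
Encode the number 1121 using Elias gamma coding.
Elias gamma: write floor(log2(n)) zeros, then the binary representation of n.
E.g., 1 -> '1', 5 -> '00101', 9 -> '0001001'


num_bits = floor(log2(1121)) + 1 = 11
leading_zeros = num_bits - 1 = 10
binary(1121) = 10001100001

Elias gamma(1121) = '0000000000' + '10001100001' = 000000000010001100001 (21 bits)


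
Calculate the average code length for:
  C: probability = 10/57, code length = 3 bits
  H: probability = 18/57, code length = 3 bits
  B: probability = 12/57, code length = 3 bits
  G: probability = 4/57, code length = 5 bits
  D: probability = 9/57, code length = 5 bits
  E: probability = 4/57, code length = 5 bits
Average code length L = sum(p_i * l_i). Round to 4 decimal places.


Weighted contributions p_i * l_i:
  C: (10/57) * 3 = 30/57
  H: (18/57) * 3 = 54/57
  B: (12/57) * 3 = 36/57
  G: (4/57) * 5 = 20/57
  D: (9/57) * 5 = 45/57
  E: (4/57) * 5 = 20/57
Sum = (30 + 54 + 36 + 20 + 45 + 20)/57 = 205/57

L = 205/57 = 3.5965 bits/symbol


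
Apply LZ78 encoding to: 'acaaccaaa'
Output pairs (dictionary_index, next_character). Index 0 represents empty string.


LZ78 encoding steps:
Dictionary: {0: ''}
Step 1: w='' (idx 0), next='a' -> output (0, 'a'), add 'a' as idx 1
Step 2: w='' (idx 0), next='c' -> output (0, 'c'), add 'c' as idx 2
Step 3: w='a' (idx 1), next='a' -> output (1, 'a'), add 'aa' as idx 3
Step 4: w='c' (idx 2), next='c' -> output (2, 'c'), add 'cc' as idx 4
Step 5: w='aa' (idx 3), next='a' -> output (3, 'a'), add 'aaa' as idx 5


Encoded: [(0, 'a'), (0, 'c'), (1, 'a'), (2, 'c'), (3, 'a')]


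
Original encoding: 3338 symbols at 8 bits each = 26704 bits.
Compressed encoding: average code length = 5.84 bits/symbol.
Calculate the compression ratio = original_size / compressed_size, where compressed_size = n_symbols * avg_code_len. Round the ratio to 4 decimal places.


original_size = n_symbols * orig_bits = 3338 * 8 = 26704 bits
compressed_size = n_symbols * avg_code_len = 3338 * 5.84 = 19493.92 bits
ratio = original_size / compressed_size = 26704 / 19493.92 = 1.3699

Compression ratio = 1.3699


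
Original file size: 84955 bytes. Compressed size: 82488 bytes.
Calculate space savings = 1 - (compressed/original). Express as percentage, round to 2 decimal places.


ratio = compressed/original = 82488/84955 = 0.970961
savings = 1 - ratio = 1 - 0.970961 = 0.029039
as a percentage: 0.029039 * 100 = 2.9%

Space savings = 1 - 82488/84955 = 2.9%


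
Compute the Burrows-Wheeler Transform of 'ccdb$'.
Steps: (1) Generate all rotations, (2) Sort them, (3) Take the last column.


Rotations (sorted):
  0: $ccdb -> last char: b
  1: b$ccd -> last char: d
  2: ccdb$ -> last char: $
  3: cdb$c -> last char: c
  4: db$cc -> last char: c


BWT = bd$cc


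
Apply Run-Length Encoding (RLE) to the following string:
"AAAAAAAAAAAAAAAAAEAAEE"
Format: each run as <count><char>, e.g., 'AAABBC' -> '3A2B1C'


Scanning runs left to right:
  i=0: run of 'A' x 17 -> '17A'
  i=17: run of 'E' x 1 -> '1E'
  i=18: run of 'A' x 2 -> '2A'
  i=20: run of 'E' x 2 -> '2E'

RLE = 17A1E2A2E


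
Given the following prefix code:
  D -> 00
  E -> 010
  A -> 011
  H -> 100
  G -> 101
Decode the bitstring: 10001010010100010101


Decoding step by step:
Bits 100 -> H
Bits 010 -> E
Bits 100 -> H
Bits 101 -> G
Bits 00 -> D
Bits 010 -> E
Bits 101 -> G


Decoded message: HEHGDEG


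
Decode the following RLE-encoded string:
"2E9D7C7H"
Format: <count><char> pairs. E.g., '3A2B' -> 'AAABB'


Expanding each <count><char> pair:
  2E -> 'EE'
  9D -> 'DDDDDDDDD'
  7C -> 'CCCCCCC'
  7H -> 'HHHHHHH'

Decoded = EEDDDDDDDDDCCCCCCCHHHHHHH


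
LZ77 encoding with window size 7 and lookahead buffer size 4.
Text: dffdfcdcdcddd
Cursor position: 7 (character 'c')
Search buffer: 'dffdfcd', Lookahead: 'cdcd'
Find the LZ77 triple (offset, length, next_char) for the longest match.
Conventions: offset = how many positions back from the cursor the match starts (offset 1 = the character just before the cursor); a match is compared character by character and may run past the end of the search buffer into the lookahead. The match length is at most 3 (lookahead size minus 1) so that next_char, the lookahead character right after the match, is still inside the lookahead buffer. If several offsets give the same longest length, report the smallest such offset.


Try each offset into the search buffer:
  offset=1 (pos 6, char 'd'): match length 0
  offset=2 (pos 5, char 'c'): match length 3
  offset=3 (pos 4, char 'f'): match length 0
  offset=4 (pos 3, char 'd'): match length 0
  offset=5 (pos 2, char 'f'): match length 0
  offset=6 (pos 1, char 'f'): match length 0
  offset=7 (pos 0, char 'd'): match length 0
Longest match has length 3 at offset 2.
next_char = character at position 7 + 3 = 10 -> 'd'

Best match: offset=2, length=3 (matching 'cdc' starting at position 5)
LZ77 triple: (2, 3, 'd')


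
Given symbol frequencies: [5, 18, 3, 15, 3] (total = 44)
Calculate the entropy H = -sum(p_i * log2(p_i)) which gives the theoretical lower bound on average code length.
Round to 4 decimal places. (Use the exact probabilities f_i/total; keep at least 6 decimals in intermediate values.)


Per-symbol terms -p_i * log2(p_i) with p_i = f_i/44:
  p = 5/44 = 0.113636: log2(p) = -3.137504, -p*log2(p) = 0.356534
  p = 18/44 = 0.409091: log2(p) = -1.289507, -p*log2(p) = 0.527525
  p = 3/44 = 0.068182: log2(p) = -3.874469, -p*log2(p) = 0.264168
  p = 15/44 = 0.340909: log2(p) = -1.552541, -p*log2(p) = 0.529275
  p = 3/44 = 0.068182: log2(p) = -3.874469, -p*log2(p) = 0.264168
H = 0.356534 + 0.527525 + 0.264168 + 0.529275 + 0.264168 = 1.941670

H = 1.9417 bits/symbol


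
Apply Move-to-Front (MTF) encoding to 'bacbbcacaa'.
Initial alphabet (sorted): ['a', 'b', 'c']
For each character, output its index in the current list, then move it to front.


MTF encoding:
'b': index 1 in ['a', 'b', 'c'] -> ['b', 'a', 'c']
'a': index 1 in ['b', 'a', 'c'] -> ['a', 'b', 'c']
'c': index 2 in ['a', 'b', 'c'] -> ['c', 'a', 'b']
'b': index 2 in ['c', 'a', 'b'] -> ['b', 'c', 'a']
'b': index 0 in ['b', 'c', 'a'] -> ['b', 'c', 'a']
'c': index 1 in ['b', 'c', 'a'] -> ['c', 'b', 'a']
'a': index 2 in ['c', 'b', 'a'] -> ['a', 'c', 'b']
'c': index 1 in ['a', 'c', 'b'] -> ['c', 'a', 'b']
'a': index 1 in ['c', 'a', 'b'] -> ['a', 'c', 'b']
'a': index 0 in ['a', 'c', 'b'] -> ['a', 'c', 'b']


Output: [1, 1, 2, 2, 0, 1, 2, 1, 1, 0]


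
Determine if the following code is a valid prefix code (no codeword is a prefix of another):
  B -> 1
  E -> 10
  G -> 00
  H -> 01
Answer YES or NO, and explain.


Checking each pair (does one codeword prefix another?):
  B='1' vs E='10': prefix -- VIOLATION

NO -- this is NOT a valid prefix code. B (1) is a prefix of E (10).


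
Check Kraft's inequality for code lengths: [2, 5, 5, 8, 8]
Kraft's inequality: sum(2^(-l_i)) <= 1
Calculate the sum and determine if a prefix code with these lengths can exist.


Sum = 2^(-2) + 2^(-5) + 2^(-5) + 2^(-8) + 2^(-8)
    = 0.25 + 0.03125 + 0.03125 + 0.00390625 + 0.00390625
    = 82/256 = 0.3203125
Since 0.3203125 <= 1, Kraft's inequality IS satisfied.
A prefix code with these lengths CAN exist.

Kraft sum = 0.3203125. Satisfied.


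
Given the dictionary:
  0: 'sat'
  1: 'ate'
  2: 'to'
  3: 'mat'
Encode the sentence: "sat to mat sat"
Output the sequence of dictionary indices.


Look up each word in the dictionary:
  'sat' -> 0
  'to' -> 2
  'mat' -> 3
  'sat' -> 0

Encoded: [0, 2, 3, 0]


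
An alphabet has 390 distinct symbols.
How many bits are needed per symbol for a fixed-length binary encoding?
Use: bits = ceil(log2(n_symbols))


log2(390) = 8.6073
Bracket: 2^8 = 256 < 390 <= 2^9 = 512
So ceil(log2(390)) = 9

bits = ceil(log2(390)) = ceil(8.6073) = 9 bits


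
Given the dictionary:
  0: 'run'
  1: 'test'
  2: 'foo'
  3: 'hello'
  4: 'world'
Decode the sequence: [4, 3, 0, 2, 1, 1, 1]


Look up each index in the dictionary:
  4 -> 'world'
  3 -> 'hello'
  0 -> 'run'
  2 -> 'foo'
  1 -> 'test'
  1 -> 'test'
  1 -> 'test'

Decoded: "world hello run foo test test test"


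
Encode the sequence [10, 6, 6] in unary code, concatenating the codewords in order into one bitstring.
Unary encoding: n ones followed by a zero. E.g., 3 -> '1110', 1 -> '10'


Encode each number as n ones followed by a terminating 0:
  10 -> 11111111110 (11 bits)
  6 -> 1111110 (7 bits)
  6 -> 1111110 (7 bits)
Total length = 11 + 7 + 7 = 25 bits.

Unary([10, 6, 6]) = 1111111111011111101111110 (25 bits)


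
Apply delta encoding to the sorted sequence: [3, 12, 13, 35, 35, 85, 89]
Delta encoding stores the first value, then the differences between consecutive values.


First value: 3
Deltas:
  12 - 3 = 9
  13 - 12 = 1
  35 - 13 = 22
  35 - 35 = 0
  85 - 35 = 50
  89 - 85 = 4


Delta encoded: [3, 9, 1, 22, 0, 50, 4]


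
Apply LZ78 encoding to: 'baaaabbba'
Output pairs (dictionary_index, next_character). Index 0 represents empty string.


LZ78 encoding steps:
Dictionary: {0: ''}
Step 1: w='' (idx 0), next='b' -> output (0, 'b'), add 'b' as idx 1
Step 2: w='' (idx 0), next='a' -> output (0, 'a'), add 'a' as idx 2
Step 3: w='a' (idx 2), next='a' -> output (2, 'a'), add 'aa' as idx 3
Step 4: w='a' (idx 2), next='b' -> output (2, 'b'), add 'ab' as idx 4
Step 5: w='b' (idx 1), next='b' -> output (1, 'b'), add 'bb' as idx 5
Step 6: w='a' (idx 2), end of input -> output (2, '')


Encoded: [(0, 'b'), (0, 'a'), (2, 'a'), (2, 'b'), (1, 'b'), (2, '')]


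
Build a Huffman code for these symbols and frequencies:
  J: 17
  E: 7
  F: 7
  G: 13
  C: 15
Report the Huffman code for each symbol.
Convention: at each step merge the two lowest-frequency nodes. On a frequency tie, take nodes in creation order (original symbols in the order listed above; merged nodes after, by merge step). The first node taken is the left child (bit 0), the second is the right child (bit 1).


Huffman tree construction:
Step 1: Merge E(7) + F(7) = 14
Step 2: Merge G(13) + (E+F)(14) = 27
Step 3: Merge C(15) + J(17) = 32
Step 4: Merge (G+(E+F))(27) + (C+J)(32) = 59
Read each symbol's code off the tree from the root (left child = 0, right child = 1).

Codes:
  J: 11 (length 2)
  E: 010 (length 3)
  F: 011 (length 3)
  G: 00 (length 2)
  C: 10 (length 2)
Average code length: 132/59 = 2.2373 bits/symbol


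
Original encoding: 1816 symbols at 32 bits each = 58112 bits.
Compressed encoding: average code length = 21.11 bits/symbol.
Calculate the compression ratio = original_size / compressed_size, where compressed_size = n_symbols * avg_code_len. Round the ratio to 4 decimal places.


original_size = n_symbols * orig_bits = 1816 * 32 = 58112 bits
compressed_size = n_symbols * avg_code_len = 1816 * 21.11 = 38335.76 bits
ratio = original_size / compressed_size = 58112 / 38335.76 = 1.5159

Compression ratio = 1.5159


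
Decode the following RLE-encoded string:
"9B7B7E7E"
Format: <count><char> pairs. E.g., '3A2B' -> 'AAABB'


Expanding each <count><char> pair:
  9B -> 'BBBBBBBBB'
  7B -> 'BBBBBBB'
  7E -> 'EEEEEEE'
  7E -> 'EEEEEEE'

Decoded = BBBBBBBBBBBBBBBBEEEEEEEEEEEEEE


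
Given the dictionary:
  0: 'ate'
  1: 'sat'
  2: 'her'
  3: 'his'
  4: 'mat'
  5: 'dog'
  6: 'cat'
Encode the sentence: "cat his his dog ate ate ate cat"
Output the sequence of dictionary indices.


Look up each word in the dictionary:
  'cat' -> 6
  'his' -> 3
  'his' -> 3
  'dog' -> 5
  'ate' -> 0
  'ate' -> 0
  'ate' -> 0
  'cat' -> 6

Encoded: [6, 3, 3, 5, 0, 0, 0, 6]


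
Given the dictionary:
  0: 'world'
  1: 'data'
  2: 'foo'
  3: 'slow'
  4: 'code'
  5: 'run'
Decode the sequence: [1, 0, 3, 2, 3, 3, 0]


Look up each index in the dictionary:
  1 -> 'data'
  0 -> 'world'
  3 -> 'slow'
  2 -> 'foo'
  3 -> 'slow'
  3 -> 'slow'
  0 -> 'world'

Decoded: "data world slow foo slow slow world"


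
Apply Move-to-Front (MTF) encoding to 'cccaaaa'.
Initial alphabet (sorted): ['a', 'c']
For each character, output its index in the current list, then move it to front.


MTF encoding:
'c': index 1 in ['a', 'c'] -> ['c', 'a']
'c': index 0 in ['c', 'a'] -> ['c', 'a']
'c': index 0 in ['c', 'a'] -> ['c', 'a']
'a': index 1 in ['c', 'a'] -> ['a', 'c']
'a': index 0 in ['a', 'c'] -> ['a', 'c']
'a': index 0 in ['a', 'c'] -> ['a', 'c']
'a': index 0 in ['a', 'c'] -> ['a', 'c']


Output: [1, 0, 0, 1, 0, 0, 0]


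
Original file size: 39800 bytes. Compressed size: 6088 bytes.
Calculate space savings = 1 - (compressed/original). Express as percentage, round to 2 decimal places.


ratio = compressed/original = 6088/39800 = 0.152965
savings = 1 - ratio = 1 - 0.152965 = 0.847035
as a percentage: 0.847035 * 100 = 84.7%

Space savings = 1 - 6088/39800 = 84.7%


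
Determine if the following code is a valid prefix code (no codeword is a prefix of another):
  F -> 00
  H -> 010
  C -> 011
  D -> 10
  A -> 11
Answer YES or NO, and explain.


Checking each pair (does one codeword prefix another?):
  F='00' vs H='010': no prefix
  F='00' vs C='011': no prefix
  F='00' vs D='10': no prefix
  F='00' vs A='11': no prefix
  H='010' vs F='00': no prefix
  H='010' vs C='011': no prefix
  H='010' vs D='10': no prefix
  H='010' vs A='11': no prefix
  C='011' vs F='00': no prefix
  C='011' vs H='010': no prefix
  C='011' vs D='10': no prefix
  C='011' vs A='11': no prefix
  D='10' vs F='00': no prefix
  D='10' vs H='010': no prefix
  D='10' vs C='011': no prefix
  D='10' vs A='11': no prefix
  A='11' vs F='00': no prefix
  A='11' vs H='010': no prefix
  A='11' vs C='011': no prefix
  A='11' vs D='10': no prefix
No violation found over all pairs.

YES -- this is a valid prefix code. No codeword is a prefix of any other codeword.


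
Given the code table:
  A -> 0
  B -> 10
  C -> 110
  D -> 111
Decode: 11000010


Decoding:
110 -> C
0 -> A
0 -> A
0 -> A
10 -> B


Result: CAAAB


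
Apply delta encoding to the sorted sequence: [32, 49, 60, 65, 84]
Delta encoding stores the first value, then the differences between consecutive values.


First value: 32
Deltas:
  49 - 32 = 17
  60 - 49 = 11
  65 - 60 = 5
  84 - 65 = 19


Delta encoded: [32, 17, 11, 5, 19]


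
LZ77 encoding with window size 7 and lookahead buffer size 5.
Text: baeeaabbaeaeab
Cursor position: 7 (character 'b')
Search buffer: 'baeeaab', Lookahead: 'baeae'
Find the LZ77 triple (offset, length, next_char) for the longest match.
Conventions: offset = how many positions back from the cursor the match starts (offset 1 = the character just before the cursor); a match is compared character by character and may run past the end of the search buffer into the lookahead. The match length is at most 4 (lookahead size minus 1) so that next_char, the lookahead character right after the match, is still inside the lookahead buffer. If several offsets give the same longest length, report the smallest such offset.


Try each offset into the search buffer:
  offset=1 (pos 6, char 'b'): match length 1
  offset=2 (pos 5, char 'a'): match length 0
  offset=3 (pos 4, char 'a'): match length 0
  offset=4 (pos 3, char 'e'): match length 0
  offset=5 (pos 2, char 'e'): match length 0
  offset=6 (pos 1, char 'a'): match length 0
  offset=7 (pos 0, char 'b'): match length 3
Longest match has length 3 at offset 7.
next_char = character at position 7 + 3 = 10 -> 'a'

Best match: offset=7, length=3 (matching 'bae' starting at position 0)
LZ77 triple: (7, 3, 'a')


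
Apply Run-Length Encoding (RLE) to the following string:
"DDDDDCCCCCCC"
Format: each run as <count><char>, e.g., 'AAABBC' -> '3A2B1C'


Scanning runs left to right:
  i=0: run of 'D' x 5 -> '5D'
  i=5: run of 'C' x 7 -> '7C'

RLE = 5D7C


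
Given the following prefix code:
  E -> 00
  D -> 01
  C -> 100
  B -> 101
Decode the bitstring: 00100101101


Decoding step by step:
Bits 00 -> E
Bits 100 -> C
Bits 101 -> B
Bits 101 -> B


Decoded message: ECBB


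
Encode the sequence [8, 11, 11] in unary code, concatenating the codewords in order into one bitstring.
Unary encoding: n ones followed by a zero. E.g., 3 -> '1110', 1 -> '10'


Encode each number as n ones followed by a terminating 0:
  8 -> 111111110 (9 bits)
  11 -> 111111111110 (12 bits)
  11 -> 111111111110 (12 bits)
Total length = 9 + 12 + 12 = 33 bits.

Unary([8, 11, 11]) = 111111110111111111110111111111110 (33 bits)


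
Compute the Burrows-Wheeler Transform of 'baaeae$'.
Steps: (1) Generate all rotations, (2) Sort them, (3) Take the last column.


Rotations (sorted):
  0: $baaeae -> last char: e
  1: aaeae$b -> last char: b
  2: ae$baae -> last char: e
  3: aeae$ba -> last char: a
  4: baaeae$ -> last char: $
  5: e$baaea -> last char: a
  6: eae$baa -> last char: a


BWT = ebea$aa


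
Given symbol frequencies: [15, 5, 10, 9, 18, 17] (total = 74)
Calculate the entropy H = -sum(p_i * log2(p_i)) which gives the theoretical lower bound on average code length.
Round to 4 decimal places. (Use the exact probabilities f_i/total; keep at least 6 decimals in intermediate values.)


Per-symbol terms -p_i * log2(p_i) with p_i = f_i/74:
  p = 15/74 = 0.202703: log2(p) = -2.302563, -p*log2(p) = 0.466736
  p = 5/74 = 0.067568: log2(p) = -3.887525, -p*log2(p) = 0.262671
  p = 10/74 = 0.135135: log2(p) = -2.887525, -p*log2(p) = 0.390206
  p = 9/74 = 0.121622: log2(p) = -3.039528, -p*log2(p) = 0.369672
  p = 18/74 = 0.243243: log2(p) = -2.039528, -p*log2(p) = 0.496101
  p = 17/74 = 0.229730: log2(p) = -2.121991, -p*log2(p) = 0.487484
H = 0.466736 + 0.262671 + 0.390206 + 0.369672 + 0.496101 + 0.487484 = 2.472870

H = 2.4729 bits/symbol


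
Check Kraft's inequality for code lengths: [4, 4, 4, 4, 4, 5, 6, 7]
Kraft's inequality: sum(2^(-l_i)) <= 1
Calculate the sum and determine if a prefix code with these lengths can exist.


Sum = 2^(-4) + 2^(-4) + 2^(-4) + 2^(-4) + 2^(-4) + 2^(-5) + 2^(-6) + 2^(-7)
    = 0.0625 + 0.0625 + 0.0625 + 0.0625 + 0.0625 + 0.03125 + 0.015625 + 0.0078125
    = 47/128 = 0.3671875
Since 0.3671875 <= 1, Kraft's inequality IS satisfied.
A prefix code with these lengths CAN exist.

Kraft sum = 0.3671875. Satisfied.


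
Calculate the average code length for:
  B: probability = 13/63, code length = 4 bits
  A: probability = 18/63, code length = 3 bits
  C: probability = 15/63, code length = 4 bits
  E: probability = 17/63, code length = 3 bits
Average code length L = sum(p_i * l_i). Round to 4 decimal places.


Weighted contributions p_i * l_i:
  B: (13/63) * 4 = 52/63
  A: (18/63) * 3 = 54/63
  C: (15/63) * 4 = 60/63
  E: (17/63) * 3 = 51/63
Sum = (52 + 54 + 60 + 51)/63 = 217/63

L = 217/63 = 3.4444 bits/symbol
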